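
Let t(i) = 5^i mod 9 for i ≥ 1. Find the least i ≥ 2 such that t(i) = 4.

t(1) = 5, t(2) = 7, t(3) = 8, t(4) = 4, t(5) = 2, t(6) = 1, t(7) = 5.
Since t(7) = t(1) = 5, the sequence is periodic with period 6.
The value 4 first appears (with i ≥ 2) at t(4).

4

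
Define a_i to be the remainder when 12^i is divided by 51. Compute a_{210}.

a_1 = 12; a_2 = 42; a_3 = 45; a_4 = 30; a_5 = 3; a_6 = 36; a_7 = 24; a_8 = 33; a_9 = 39; a_{10} = 9; a_{11} = 6; a_{12} = 21; a_{13} = 48; a_{14} = 15; a_{15} = 27; a_{16} = 18; a_{17} = 12.
The sequence repeats with period 16.
(210 - 1) mod 16 = 1, so a_{210} = a_2 = 42.

42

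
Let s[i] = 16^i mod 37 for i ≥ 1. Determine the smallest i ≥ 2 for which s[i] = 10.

s[1] = 16; s[2] = 34; s[3] = 26; s[4] = 9; s[5] = 33; s[6] = 10; s[7] = 12; s[8] = 7; s[9] = 1; s[10] = 16.
Since s[10] = s[1] = 16, the sequence is periodic with period 9.
The value 10 first appears (with i ≥ 2) at s[6].

6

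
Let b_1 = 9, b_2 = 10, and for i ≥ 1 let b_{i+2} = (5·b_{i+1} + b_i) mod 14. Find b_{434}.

10

We have b_1 = 9, b_2 = 10, b_3 = 3, b_4 = 11, b_5 = 2, b_6 = 7, b_7 = 9, b_8 = 10.
The sequence repeats with period 6.
So b_{434} = b_{1 + ((434-1) mod 6)} = b_2 = 10.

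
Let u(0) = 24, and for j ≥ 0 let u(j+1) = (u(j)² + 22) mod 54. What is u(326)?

38

Computing terms: u(0) = 24; u(1) = 4; u(2) = 38; u(3) = 8; u(4) = 32; u(5) = 20; u(6) = 44; u(7) = 14; u(8) = 2; u(9) = 26; u(10) = 50; u(11) = 38.
Since u(11) = u(2) = 38, the sequence is eventually periodic: after a pre-period of length 2 it cycles with period 9.
For j ≥ 2, u(j) depends only on (j - 2) mod 9. (326 - 2) mod 9 = 0, so u(326) = u(2) = 38.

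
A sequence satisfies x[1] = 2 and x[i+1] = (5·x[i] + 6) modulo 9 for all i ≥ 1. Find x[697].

Computing terms: x[1] = 2,  x[2] = 7,  x[3] = 5,  x[4] = 4,  x[5] = 8,  x[6] = 1,  x[7] = 2.
Since x[7] = x[1] = 2, the sequence is periodic with period 6.
(697 - 1) mod 6 = 0, so x[697] = x[1] = 2.

2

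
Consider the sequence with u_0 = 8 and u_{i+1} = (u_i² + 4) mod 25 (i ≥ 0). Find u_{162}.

3

u_0 = 8, u_1 = 18, u_2 = 3, u_3 = 13, u_4 = 23, u_5 = 8.
Since u_5 = u_0 = 8, the sequence is periodic with period 5.
So u_{162} = u_{0 + ((162-0) mod 5)} = u_2 = 3.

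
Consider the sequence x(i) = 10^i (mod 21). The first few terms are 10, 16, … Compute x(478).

4

x(1) = 10, x(2) = 16, x(3) = 13, x(4) = 4, x(5) = 19, x(6) = 1, x(7) = 10.
Since x(7) = x(1) = 10, the sequence is periodic with period 6.
(478 - 1) mod 6 = 3, so x(478) = x(4) = 4.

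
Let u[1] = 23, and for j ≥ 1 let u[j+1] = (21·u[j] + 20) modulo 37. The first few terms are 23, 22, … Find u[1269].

Computing terms: u[1] = 23,  u[2] = 22,  u[3] = 1,  u[4] = 4,  u[5] = 30,  u[6] = 21,  u[7] = 17,  u[8] = 7,  u[9] = 19,  u[10] = 12,  u[11] = 13,  u[12] = 34,  u[13] = 31,  u[14] = 5,  u[15] = 14,  u[16] = 18,  u[17] = 28,  u[18] = 16,  u[19] = 23.
Since u[19] = u[1] = 23, the sequence is periodic with period 18.
So u[1269] = u[1 + ((1269-1) mod 18)] = u[9] = 19.

19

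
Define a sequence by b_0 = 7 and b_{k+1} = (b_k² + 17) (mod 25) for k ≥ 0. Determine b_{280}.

18

b_0 = 7,  b_1 = 16,  b_2 = 23,  b_3 = 21,  b_4 = 8,  b_5 = 6,  b_6 = 3,  b_7 = 1,  b_8 = 18,  b_9 = 16.
Since b_9 = b_1 = 16, the sequence is eventually periodic: after a pre-period of length 1 it cycles with period 8.
For k ≥ 1, b_k depends only on (k - 1) mod 8. (280 - 1) mod 8 = 7, so b_{280} = b_8 = 18.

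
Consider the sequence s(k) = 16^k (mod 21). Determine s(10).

s(1) = 16; s(2) = 4; s(3) = 1; s(4) = 16.
Since s(4) = s(1) = 16, the sequence is periodic with period 3.
So s(10) = s(1 + ((10-1) mod 3)) = s(1) = 16.

16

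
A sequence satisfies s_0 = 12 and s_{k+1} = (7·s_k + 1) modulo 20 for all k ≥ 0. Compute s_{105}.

5

s_0 = 12; s_1 = 5; s_2 = 16; s_3 = 13; s_4 = 12.
The sequence repeats with period 4.
So s_{105} = s_{0 + ((105-0) mod 4)} = s_1 = 5.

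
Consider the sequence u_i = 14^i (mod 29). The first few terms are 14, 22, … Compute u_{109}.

Listing terms: u_1 = 14, u_2 = 22, u_3 = 18, u_4 = 20, u_5 = 19, u_6 = 5, u_7 = 12, u_8 = 23, u_9 = 3, u_{10} = 13, u_{11} = 8, u_{12} = 25, u_{13} = 2, u_{14} = 28, u_{15} = 15, u_{16} = 7, u_{17} = 11, u_{18} = 9, u_{19} = 10, u_{20} = 24, u_{21} = 17, u_{22} = 6, u_{23} = 26, u_{24} = 16, u_{25} = 21, u_{26} = 4, u_{27} = 27, u_{28} = 1, u_{29} = 14.
Since u_{29} = u_1 = 14, the sequence is periodic with period 28.
(109 - 1) mod 28 = 24, so u_{109} = u_{25} = 21.

21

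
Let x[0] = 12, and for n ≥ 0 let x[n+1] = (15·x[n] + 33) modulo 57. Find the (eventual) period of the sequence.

18

We have x[0] = 12,  x[1] = 42,  x[2] = 36,  x[3] = 3,  x[4] = 21,  x[5] = 6,  x[6] = 9,  x[7] = 54,  x[8] = 45,  x[9] = 24,  x[10] = 51,  x[11] = 0,  x[12] = 33,  x[13] = 15,  x[14] = 30,  x[15] = 27,  x[16] = 39,  x[17] = 48,  x[18] = 12.
Since x[18] = x[0] = 12, the sequence is periodic with period 18.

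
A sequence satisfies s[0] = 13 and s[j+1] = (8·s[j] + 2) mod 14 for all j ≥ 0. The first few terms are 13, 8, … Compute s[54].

Listing terms: s[0] = 13,  s[1] = 8,  s[2] = 10,  s[3] = 12,  s[4] = 0,  s[5] = 2,  s[6] = 4,  s[7] = 6,  s[8] = 8.
Since s[8] = s[1] = 8, the sequence is eventually periodic: after a pre-period of length 1 it cycles with period 7.
For j ≥ 1, s[j] depends only on (j - 1) mod 7. (54 - 1) mod 7 = 4, so s[54] = s[5] = 2.

2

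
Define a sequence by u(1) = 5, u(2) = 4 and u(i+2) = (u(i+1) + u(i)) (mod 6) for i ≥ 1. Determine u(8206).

5

Computing terms: u(1) = 5,  u(2) = 4,  u(3) = 3,  u(4) = 1,  u(5) = 4,  u(6) = 5,  u(7) = 3,  u(8) = 2,  u(9) = 5,  u(10) = 1,  u(11) = 0,  u(12) = 1,  u(13) = 1,  u(14) = 2,  u(15) = 3,  u(16) = 5,  u(17) = 2,  u(18) = 1,  u(19) = 3,  u(20) = 4,  u(21) = 1,  u(22) = 5,  u(23) = 0,  u(24) = 5,  u(25) = 5,  u(26) = 4.
The sequence repeats with period 24.
So u(8206) = u(1 + ((8206-1) mod 24)) = u(22) = 5.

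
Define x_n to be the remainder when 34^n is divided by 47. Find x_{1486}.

17

Computing terms: x_0 = 1,  x_1 = 34,  x_2 = 28,  x_3 = 12,  x_4 = 32,  x_5 = 7,  x_6 = 3,  x_7 = 8,  x_8 = 37,  x_9 = 36,  x_{10} = 2,  x_{11} = 21,  x_{12} = 9,  x_{13} = 24,  x_{14} = 17,  x_{15} = 14,  x_{16} = 6,  x_{17} = 16,  x_{18} = 27,  x_{19} = 25,  x_{20} = 4,  x_{21} = 42,  x_{22} = 18,  x_{23} = 1.
The sequence repeats with period 23.
So x_{1486} = x_{0 + ((1486-0) mod 23)} = x_{14} = 17.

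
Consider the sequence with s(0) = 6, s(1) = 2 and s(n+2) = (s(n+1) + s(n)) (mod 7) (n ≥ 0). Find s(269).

0

s(0) = 6; s(1) = 2; s(2) = 1; s(3) = 3; s(4) = 4; s(5) = 0; s(6) = 4; s(7) = 4; s(8) = 1; s(9) = 5; s(10) = 6; s(11) = 4; s(12) = 3; s(13) = 0; s(14) = 3; s(15) = 3; s(16) = 6; s(17) = 2.
The sequence repeats with period 16.
So s(269) = s(0 + ((269-0) mod 16)) = s(13) = 0.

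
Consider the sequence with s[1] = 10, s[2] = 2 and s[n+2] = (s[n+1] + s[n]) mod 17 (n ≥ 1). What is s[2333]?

Listing terms: s[1] = 10, s[2] = 2, s[3] = 12, s[4] = 14, s[5] = 9, s[6] = 6, s[7] = 15, s[8] = 4, s[9] = 2, s[10] = 6, s[11] = 8, s[12] = 14, s[13] = 5, s[14] = 2, s[15] = 7, s[16] = 9, s[17] = 16, s[18] = 8, s[19] = 7, s[20] = 15, s[21] = 5, s[22] = 3, s[23] = 8, s[24] = 11, s[25] = 2, s[26] = 13, s[27] = 15, s[28] = 11, s[29] = 9, s[30] = 3, s[31] = 12, s[32] = 15, s[33] = 10, s[34] = 8, s[35] = 1, s[36] = 9, s[37] = 10, s[38] = 2.
Since (s[37], s[38]) = (s[1], s[2]) = (10, 2) (two consecutive terms determine the rest), the sequence is periodic with period 36.
So s[2333] = s[1 + ((2333-1) mod 36)] = s[29] = 9.

9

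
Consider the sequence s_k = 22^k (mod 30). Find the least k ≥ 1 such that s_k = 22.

Listing terms: s_0 = 1, s_1 = 22, s_2 = 4, s_3 = 28, s_4 = 16, s_5 = 22.
Since s_5 = s_1 = 22, the sequence is eventually periodic: after a pre-period of length 1 it cycles with period 4.
The value 22 first appears (with k ≥ 1) at s_1.

1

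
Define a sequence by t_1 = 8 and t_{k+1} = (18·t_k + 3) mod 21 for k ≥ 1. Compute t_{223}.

15

We have t_1 = 8; t_2 = 0; t_3 = 3; t_4 = 15; t_5 = 0.
Since t_5 = t_2 = 0, the sequence is eventually periodic: after a pre-period of length 1 it cycles with period 3.
For k ≥ 2, t_k depends only on (k - 2) mod 3. (223 - 2) mod 3 = 2, so t_{223} = t_4 = 15.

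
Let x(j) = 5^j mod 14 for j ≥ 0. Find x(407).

3

Listing terms: x(0) = 1,  x(1) = 5,  x(2) = 11,  x(3) = 13,  x(4) = 9,  x(5) = 3,  x(6) = 1.
The sequence repeats with period 6.
So x(407) = x(0 + ((407-0) mod 6)) = x(5) = 3.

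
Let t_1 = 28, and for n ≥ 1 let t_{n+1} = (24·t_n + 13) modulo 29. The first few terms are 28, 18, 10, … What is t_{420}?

We have t_1 = 28, t_2 = 18, t_3 = 10, t_4 = 21, t_5 = 24, t_6 = 9, t_7 = 26, t_8 = 28.
Since t_8 = t_1 = 28, the sequence is periodic with period 7.
(420 - 1) mod 7 = 6, so t_{420} = t_7 = 26.

26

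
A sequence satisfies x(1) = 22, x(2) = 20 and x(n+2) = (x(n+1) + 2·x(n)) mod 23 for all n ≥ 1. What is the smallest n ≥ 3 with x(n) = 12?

4

We have x(1) = 22, x(2) = 20, x(3) = 18, x(4) = 12, x(5) = 2, x(6) = 3, x(7) = 7, x(8) = 13, x(9) = 4, x(10) = 7, x(11) = 15, x(12) = 6, x(13) = 13, x(14) = 2, x(15) = 5, x(16) = 9, x(17) = 19, x(18) = 14, x(19) = 6, x(20) = 11, x(21) = 0, x(22) = 22, x(23) = 22, x(24) = 20.
Since (x(23), x(24)) = (x(1), x(2)) = (22, 20) (two consecutive terms determine the rest), the sequence is periodic with period 22.
The value 12 first appears (with n ≥ 3) at x(4).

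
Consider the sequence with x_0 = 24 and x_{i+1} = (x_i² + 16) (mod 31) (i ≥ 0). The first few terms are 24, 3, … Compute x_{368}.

26

Listing terms: x_0 = 24, x_1 = 3, x_2 = 25, x_3 = 21, x_4 = 23, x_5 = 18, x_6 = 30, x_7 = 17, x_8 = 26, x_9 = 10, x_{10} = 23.
Since x_{10} = x_4 = 23, the sequence is eventually periodic: after a pre-period of length 4 it cycles with period 6.
For i ≥ 4, x_i depends only on (i - 4) mod 6. (368 - 4) mod 6 = 4, so x_{368} = x_8 = 26.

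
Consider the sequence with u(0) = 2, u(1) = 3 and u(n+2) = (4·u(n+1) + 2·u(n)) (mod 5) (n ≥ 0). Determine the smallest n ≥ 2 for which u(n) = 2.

4

Computing terms: u(0) = 2,  u(1) = 3,  u(2) = 1,  u(3) = 0,  u(4) = 2,  u(5) = 3.
Since (u(4), u(5)) = (u(0), u(1)) = (2, 3) (two consecutive terms determine the rest), the sequence is periodic with period 4.
The value 2 next appears (with n ≥ 2) at u(4).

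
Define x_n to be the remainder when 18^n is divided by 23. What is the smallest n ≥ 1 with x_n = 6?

Computing terms: x_0 = 1, x_1 = 18, x_2 = 2, x_3 = 13, x_4 = 4, x_5 = 3, x_6 = 8, x_7 = 6, x_8 = 16, x_9 = 12, x_{10} = 9, x_{11} = 1.
Since x_{11} = x_0 = 1, the sequence is periodic with period 11.
The value 6 first appears (with n ≥ 1) at x_7.

7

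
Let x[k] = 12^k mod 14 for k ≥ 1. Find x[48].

8

Computing terms: x[1] = 12; x[2] = 4; x[3] = 6; x[4] = 2; x[5] = 10; x[6] = 8; x[7] = 12.
The sequence repeats with period 6.
(48 - 1) mod 6 = 5, so x[48] = x[6] = 8.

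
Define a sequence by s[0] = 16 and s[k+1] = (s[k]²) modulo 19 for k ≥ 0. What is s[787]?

Computing terms: s[0] = 16; s[1] = 9; s[2] = 5; s[3] = 6; s[4] = 17; s[5] = 4; s[6] = 16.
The sequence repeats with period 6.
So s[787] = s[0 + ((787-0) mod 6)] = s[1] = 9.

9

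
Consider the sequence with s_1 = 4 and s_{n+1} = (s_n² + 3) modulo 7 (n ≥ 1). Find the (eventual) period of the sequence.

s_1 = 4,  s_2 = 5,  s_3 = 0,  s_4 = 3,  s_5 = 5.
Since s_5 = s_2 = 5, the sequence is eventually periodic: after a pre-period of length 1 it cycles with period 3.

3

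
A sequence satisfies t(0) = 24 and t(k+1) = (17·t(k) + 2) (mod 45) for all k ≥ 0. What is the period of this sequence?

4

t(0) = 24,  t(1) = 5,  t(2) = 42,  t(3) = 41,  t(4) = 24.
Since t(4) = t(0) = 24, the sequence is periodic with period 4.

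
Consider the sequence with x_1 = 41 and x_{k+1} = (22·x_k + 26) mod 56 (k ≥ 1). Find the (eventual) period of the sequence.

7

x_1 = 41,  x_2 = 32,  x_3 = 2,  x_4 = 14,  x_5 = 54,  x_6 = 38,  x_7 = 22,  x_8 = 6,  x_9 = 46,  x_{10} = 30,  x_{11} = 14.
Since x_{11} = x_4 = 14, the sequence is eventually periodic: after a pre-period of length 3 it cycles with period 7.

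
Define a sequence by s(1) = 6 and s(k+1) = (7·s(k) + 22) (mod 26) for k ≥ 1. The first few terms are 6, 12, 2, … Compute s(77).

14

Computing terms: s(1) = 6, s(2) = 12, s(3) = 2, s(4) = 10, s(5) = 14, s(6) = 16, s(7) = 4, s(8) = 24, s(9) = 8, s(10) = 0, s(11) = 22, s(12) = 20, s(13) = 6.
The sequence repeats with period 12.
So s(77) = s(1 + ((77-1) mod 12)) = s(5) = 14.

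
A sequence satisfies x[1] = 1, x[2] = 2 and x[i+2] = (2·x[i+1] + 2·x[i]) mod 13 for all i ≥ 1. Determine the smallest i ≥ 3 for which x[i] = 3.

Computing terms: x[1] = 1,  x[2] = 2,  x[3] = 6,  x[4] = 3,  x[5] = 5,  x[6] = 3,  x[7] = 3,  x[8] = 12,  x[9] = 4,  x[10] = 6,  x[11] = 7,  x[12] = 0,  x[13] = 1,  x[14] = 2.
The sequence repeats with period 12.
The value 3 first appears (with i ≥ 3) at x[4].

4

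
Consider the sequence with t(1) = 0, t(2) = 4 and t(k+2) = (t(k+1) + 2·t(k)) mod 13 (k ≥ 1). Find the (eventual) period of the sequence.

We have t(1) = 0,  t(2) = 4,  t(3) = 4,  t(4) = 12,  t(5) = 7,  t(6) = 5,  t(7) = 6,  t(8) = 3,  t(9) = 2,  t(10) = 8,  t(11) = 12,  t(12) = 2,  t(13) = 0,  t(14) = 4.
Since (t(13), t(14)) = (t(1), t(2)) = (0, 4) (two consecutive terms determine the rest), the sequence is periodic with period 12.

12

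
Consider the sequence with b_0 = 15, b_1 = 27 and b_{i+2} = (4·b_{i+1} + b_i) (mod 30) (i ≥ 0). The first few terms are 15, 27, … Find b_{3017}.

9

Listing terms: b_0 = 15,  b_1 = 27,  b_2 = 3,  b_3 = 9,  b_4 = 9,  b_5 = 15,  b_6 = 9,  b_7 = 21,  b_8 = 3,  b_9 = 3,  b_{10} = 15,  b_{11} = 3,  b_{12} = 27,  b_{13} = 21,  b_{14} = 21,  b_{15} = 15,  b_{16} = 21,  b_{17} = 9,  b_{18} = 27,  b_{19} = 27,  b_{20} = 15,  b_{21} = 27.
The sequence repeats with period 20.
So b_{3017} = b_{0 + ((3017-0) mod 20)} = b_{17} = 9.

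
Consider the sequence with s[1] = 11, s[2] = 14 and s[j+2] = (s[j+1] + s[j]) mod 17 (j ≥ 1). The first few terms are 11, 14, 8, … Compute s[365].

13

s[1] = 11,  s[2] = 14,  s[3] = 8,  s[4] = 5,  s[5] = 13,  s[6] = 1,  s[7] = 14,  s[8] = 15,  s[9] = 12,  s[10] = 10,  s[11] = 5,  s[12] = 15,  s[13] = 3,  s[14] = 1,  s[15] = 4,  s[16] = 5,  s[17] = 9,  s[18] = 14,  s[19] = 6,  s[20] = 3,  s[21] = 9,  s[22] = 12,  s[23] = 4,  s[24] = 16,  s[25] = 3,  s[26] = 2,  s[27] = 5,  s[28] = 7,  s[29] = 12,  s[30] = 2,  s[31] = 14,  s[32] = 16,  s[33] = 13,  s[34] = 12,  s[35] = 8,  s[36] = 3,  s[37] = 11,  s[38] = 14.
Since (s[37], s[38]) = (s[1], s[2]) = (11, 14) (two consecutive terms determine the rest), the sequence is periodic with period 36.
(365 - 1) mod 36 = 4, so s[365] = s[5] = 13.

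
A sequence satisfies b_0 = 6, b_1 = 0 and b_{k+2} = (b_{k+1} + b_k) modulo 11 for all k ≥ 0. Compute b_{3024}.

1

Listing terms: b_0 = 6, b_1 = 0, b_2 = 6, b_3 = 6, b_4 = 1, b_5 = 7, b_6 = 8, b_7 = 4, b_8 = 1, b_9 = 5, b_{10} = 6, b_{11} = 0.
The sequence repeats with period 10.
So b_{3024} = b_{0 + ((3024-0) mod 10)} = b_4 = 1.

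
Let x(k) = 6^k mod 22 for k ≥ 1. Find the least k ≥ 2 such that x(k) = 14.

2

Computing terms: x(1) = 6, x(2) = 14, x(3) = 18, x(4) = 20, x(5) = 10, x(6) = 16, x(7) = 8, x(8) = 4, x(9) = 2, x(10) = 12, x(11) = 6.
The sequence repeats with period 10.
The value 14 first appears (with k ≥ 2) at x(2).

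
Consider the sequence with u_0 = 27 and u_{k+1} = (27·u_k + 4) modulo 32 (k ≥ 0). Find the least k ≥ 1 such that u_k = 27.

Listing terms: u_0 = 27,  u_1 = 29,  u_2 = 19,  u_3 = 5,  u_4 = 11,  u_5 = 13,  u_6 = 3,  u_7 = 21,  u_8 = 27.
The sequence repeats with period 8.
The value 27 next appears (with k ≥ 1) at u_8.

8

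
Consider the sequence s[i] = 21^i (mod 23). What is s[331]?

We have s[1] = 21, s[2] = 4, s[3] = 15, s[4] = 16, s[5] = 14, s[6] = 18, s[7] = 10, s[8] = 3, s[9] = 17, s[10] = 12, s[11] = 22, s[12] = 2, s[13] = 19, s[14] = 8, s[15] = 7, s[16] = 9, s[17] = 5, s[18] = 13, s[19] = 20, s[20] = 6, s[21] = 11, s[22] = 1, s[23] = 21.
The sequence repeats with period 22.
(331 - 1) mod 22 = 0, so s[331] = s[1] = 21.

21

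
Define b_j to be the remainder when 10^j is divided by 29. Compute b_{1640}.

Computing terms: b_0 = 1, b_1 = 10, b_2 = 13, b_3 = 14, b_4 = 24, b_5 = 8, b_6 = 22, b_7 = 17, b_8 = 25, b_9 = 18, b_{10} = 6, b_{11} = 2, b_{12} = 20, b_{13} = 26, b_{14} = 28, b_{15} = 19, b_{16} = 16, b_{17} = 15, b_{18} = 5, b_{19} = 21, b_{20} = 7, b_{21} = 12, b_{22} = 4, b_{23} = 11, b_{24} = 23, b_{25} = 27, b_{26} = 9, b_{27} = 3, b_{28} = 1.
The sequence repeats with period 28.
(1640 - 0) mod 28 = 16, so b_{1640} = b_{16} = 16.

16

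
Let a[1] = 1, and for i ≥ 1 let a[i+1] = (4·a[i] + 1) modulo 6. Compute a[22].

Listing terms: a[1] = 1,  a[2] = 5,  a[3] = 3,  a[4] = 1.
Since a[4] = a[1] = 1, the sequence is periodic with period 3.
(22 - 1) mod 3 = 0, so a[22] = a[1] = 1.

1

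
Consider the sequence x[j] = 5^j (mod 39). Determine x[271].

Computing terms: x[1] = 5; x[2] = 25; x[3] = 8; x[4] = 1; x[5] = 5.
Since x[5] = x[1] = 5, the sequence is periodic with period 4.
(271 - 1) mod 4 = 2, so x[271] = x[3] = 8.

8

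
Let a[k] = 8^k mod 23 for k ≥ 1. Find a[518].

8

We have a[1] = 8, a[2] = 18, a[3] = 6, a[4] = 2, a[5] = 16, a[6] = 13, a[7] = 12, a[8] = 4, a[9] = 9, a[10] = 3, a[11] = 1, a[12] = 8.
Since a[12] = a[1] = 8, the sequence is periodic with period 11.
(518 - 1) mod 11 = 0, so a[518] = a[1] = 8.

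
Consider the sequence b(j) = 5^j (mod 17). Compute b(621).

3

b(1) = 5; b(2) = 8; b(3) = 6; b(4) = 13; b(5) = 14; b(6) = 2; b(7) = 10; b(8) = 16; b(9) = 12; b(10) = 9; b(11) = 11; b(12) = 4; b(13) = 3; b(14) = 15; b(15) = 7; b(16) = 1; b(17) = 5.
Since b(17) = b(1) = 5, the sequence is periodic with period 16.
(621 - 1) mod 16 = 12, so b(621) = b(13) = 3.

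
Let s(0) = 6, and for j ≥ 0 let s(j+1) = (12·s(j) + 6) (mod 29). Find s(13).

Computing terms: s(0) = 6,  s(1) = 20,  s(2) = 14,  s(3) = 0,  s(4) = 6.
Since s(4) = s(0) = 6, the sequence is periodic with period 4.
So s(13) = s(0 + ((13-0) mod 4)) = s(1) = 20.

20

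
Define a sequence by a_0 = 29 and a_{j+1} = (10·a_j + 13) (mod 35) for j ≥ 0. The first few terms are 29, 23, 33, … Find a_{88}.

Listing terms: a_0 = 29; a_1 = 23; a_2 = 33; a_3 = 28; a_4 = 13; a_5 = 3; a_6 = 8; a_7 = 23.
Since a_7 = a_1 = 23, the sequence is eventually periodic: after a pre-period of length 1 it cycles with period 6.
For j ≥ 1, a_j depends only on (j - 1) mod 6. (88 - 1) mod 6 = 3, so a_{88} = a_4 = 13.

13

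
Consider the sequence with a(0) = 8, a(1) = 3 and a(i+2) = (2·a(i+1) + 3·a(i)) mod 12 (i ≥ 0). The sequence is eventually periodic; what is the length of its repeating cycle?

Listing terms: a(0) = 8, a(1) = 3, a(2) = 6, a(3) = 9, a(4) = 0, a(5) = 3, a(6) = 6.
Since (a(5), a(6)) = (a(1), a(2)) = (3, 6) (two consecutive terms determine the rest), the sequence is eventually periodic: after a pre-period of length 1 it cycles with period 4.

4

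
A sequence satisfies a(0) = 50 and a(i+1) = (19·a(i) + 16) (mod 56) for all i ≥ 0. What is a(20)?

Computing terms: a(0) = 50; a(1) = 14; a(2) = 2; a(3) = 54; a(4) = 34; a(5) = 46; a(6) = 50.
Since a(6) = a(0) = 50, the sequence is periodic with period 6.
(20 - 0) mod 6 = 2, so a(20) = a(2) = 2.

2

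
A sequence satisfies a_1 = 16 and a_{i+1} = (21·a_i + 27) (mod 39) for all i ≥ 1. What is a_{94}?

Computing terms: a_1 = 16; a_2 = 12; a_3 = 6; a_4 = 36; a_5 = 3; a_6 = 12.
Since a_6 = a_2 = 12, the sequence is eventually periodic: after a pre-period of length 1 it cycles with period 4.
For i ≥ 2, a_i depends only on (i - 2) mod 4. (94 - 2) mod 4 = 0, so a_{94} = a_2 = 12.

12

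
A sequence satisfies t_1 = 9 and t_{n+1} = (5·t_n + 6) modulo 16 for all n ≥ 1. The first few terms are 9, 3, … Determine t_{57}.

Listing terms: t_1 = 9; t_2 = 3; t_3 = 5; t_4 = 15; t_5 = 1; t_6 = 11; t_7 = 13; t_8 = 7; t_9 = 9.
Since t_9 = t_1 = 9, the sequence is periodic with period 8.
So t_{57} = t_{1 + ((57-1) mod 8)} = t_1 = 9.

9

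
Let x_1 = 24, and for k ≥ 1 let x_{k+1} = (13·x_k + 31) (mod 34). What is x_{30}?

3

Listing terms: x_1 = 24; x_2 = 3; x_3 = 2; x_4 = 23; x_5 = 24.
The sequence repeats with period 4.
(30 - 1) mod 4 = 1, so x_{30} = x_2 = 3.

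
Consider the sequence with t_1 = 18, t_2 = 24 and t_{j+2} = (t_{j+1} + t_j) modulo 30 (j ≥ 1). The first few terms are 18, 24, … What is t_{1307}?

12

t_1 = 18, t_2 = 24, t_3 = 12, t_4 = 6, t_5 = 18, t_6 = 24.
Since (t_5, t_6) = (t_1, t_2) = (18, 24) (two consecutive terms determine the rest), the sequence is periodic with period 4.
(1307 - 1) mod 4 = 2, so t_{1307} = t_3 = 12.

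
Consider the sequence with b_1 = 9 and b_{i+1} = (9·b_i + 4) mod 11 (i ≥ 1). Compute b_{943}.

10

Listing terms: b_1 = 9, b_2 = 8, b_3 = 10, b_4 = 6, b_5 = 3, b_6 = 9.
Since b_6 = b_1 = 9, the sequence is periodic with period 5.
So b_{943} = b_{1 + ((943-1) mod 5)} = b_3 = 10.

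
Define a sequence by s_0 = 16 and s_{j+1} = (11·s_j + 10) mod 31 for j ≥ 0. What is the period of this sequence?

30

s_0 = 16,  s_1 = 0,  s_2 = 10,  s_3 = 27,  s_4 = 28,  s_5 = 8,  s_6 = 5,  s_7 = 3,  s_8 = 12,  s_9 = 18,  s_{10} = 22,  s_{11} = 4,  s_{12} = 23,  s_{13} = 15,  s_{14} = 20,  s_{15} = 13,  s_{16} = 29,  s_{17} = 19,  s_{18} = 2,  s_{19} = 1,  s_{20} = 21,  s_{21} = 24,  s_{22} = 26,  s_{23} = 17,  s_{24} = 11,  s_{25} = 7,  s_{26} = 25,  s_{27} = 6,  s_{28} = 14,  s_{29} = 9,  s_{30} = 16.
The sequence repeats with period 30.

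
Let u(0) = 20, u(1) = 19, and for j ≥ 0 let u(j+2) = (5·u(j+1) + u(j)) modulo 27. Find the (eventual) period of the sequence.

8

We have u(0) = 20, u(1) = 19, u(2) = 7, u(3) = 0, u(4) = 7, u(5) = 8, u(6) = 20, u(7) = 0, u(8) = 20, u(9) = 19.
The sequence repeats with period 8.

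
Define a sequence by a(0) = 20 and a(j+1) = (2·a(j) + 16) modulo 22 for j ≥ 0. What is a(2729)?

a(0) = 20,  a(1) = 12,  a(2) = 18,  a(3) = 8,  a(4) = 10,  a(5) = 14,  a(6) = 0,  a(7) = 16,  a(8) = 4,  a(9) = 2,  a(10) = 20.
Since a(10) = a(0) = 20, the sequence is periodic with period 10.
(2729 - 0) mod 10 = 9, so a(2729) = a(9) = 2.

2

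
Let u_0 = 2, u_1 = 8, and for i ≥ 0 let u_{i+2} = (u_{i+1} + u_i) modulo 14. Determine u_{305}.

8

u_0 = 2; u_1 = 8; u_2 = 10; u_3 = 4; u_4 = 0; u_5 = 4; u_6 = 4; u_7 = 8; u_8 = 12; u_9 = 6; u_{10} = 4; u_{11} = 10; u_{12} = 0; u_{13} = 10; u_{14} = 10; u_{15} = 6; u_{16} = 2; u_{17} = 8.
The sequence repeats with period 16.
(305 - 0) mod 16 = 1, so u_{305} = u_1 = 8.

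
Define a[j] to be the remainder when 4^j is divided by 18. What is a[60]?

a[0] = 1; a[1] = 4; a[2] = 16; a[3] = 10; a[4] = 4.
Since a[4] = a[1] = 4, the sequence is eventually periodic: after a pre-period of length 1 it cycles with period 3.
For j ≥ 1, a[j] depends only on (j - 1) mod 3. (60 - 1) mod 3 = 2, so a[60] = a[3] = 10.

10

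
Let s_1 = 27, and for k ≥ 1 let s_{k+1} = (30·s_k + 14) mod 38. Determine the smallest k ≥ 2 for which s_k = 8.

Computing terms: s_1 = 27, s_2 = 26, s_3 = 34, s_4 = 8, s_5 = 26.
Since s_5 = s_2 = 26, the sequence is eventually periodic: after a pre-period of length 1 it cycles with period 3.
The value 8 first appears (with k ≥ 2) at s_4.

4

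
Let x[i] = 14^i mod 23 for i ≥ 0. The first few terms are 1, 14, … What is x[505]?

x[0] = 1, x[1] = 14, x[2] = 12, x[3] = 7, x[4] = 6, x[5] = 15, x[6] = 3, x[7] = 19, x[8] = 13, x[9] = 21, x[10] = 18, x[11] = 22, x[12] = 9, x[13] = 11, x[14] = 16, x[15] = 17, x[16] = 8, x[17] = 20, x[18] = 4, x[19] = 10, x[20] = 2, x[21] = 5, x[22] = 1.
Since x[22] = x[0] = 1, the sequence is periodic with period 22.
(505 - 0) mod 22 = 21, so x[505] = x[21] = 5.

5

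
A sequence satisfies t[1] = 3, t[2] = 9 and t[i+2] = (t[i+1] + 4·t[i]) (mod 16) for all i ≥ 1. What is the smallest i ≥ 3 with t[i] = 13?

5

Computing terms: t[1] = 3; t[2] = 9; t[3] = 5; t[4] = 9; t[5] = 13; t[6] = 1; t[7] = 5; t[8] = 9.
Since (t[7], t[8]) = (t[3], t[4]) = (5, 9) (two consecutive terms determine the rest), the sequence is eventually periodic: after a pre-period of length 2 it cycles with period 4.
The value 13 first appears (with i ≥ 3) at t[5].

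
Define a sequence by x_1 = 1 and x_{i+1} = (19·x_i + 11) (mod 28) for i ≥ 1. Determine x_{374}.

x_1 = 1, x_2 = 2, x_3 = 21, x_4 = 18, x_5 = 17, x_6 = 26, x_7 = 1.
The sequence repeats with period 6.
So x_{374} = x_{1 + ((374-1) mod 6)} = x_2 = 2.

2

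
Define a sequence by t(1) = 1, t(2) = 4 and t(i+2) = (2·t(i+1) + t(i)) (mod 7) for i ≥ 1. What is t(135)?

2

We have t(1) = 1,  t(2) = 4,  t(3) = 2,  t(4) = 1,  t(5) = 4.
The sequence repeats with period 3.
(135 - 1) mod 3 = 2, so t(135) = t(3) = 2.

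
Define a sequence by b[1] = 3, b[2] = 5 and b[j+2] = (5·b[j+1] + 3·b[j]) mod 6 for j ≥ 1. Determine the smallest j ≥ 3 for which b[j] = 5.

We have b[1] = 3, b[2] = 5, b[3] = 4, b[4] = 5, b[5] = 1, b[6] = 2, b[7] = 1, b[8] = 5, b[9] = 4.
Since (b[8], b[9]) = (b[2], b[3]) = (5, 4) (two consecutive terms determine the rest), the sequence is eventually periodic: after a pre-period of length 1 it cycles with period 6.
The value 5 first appears (with j ≥ 3) at b[4].

4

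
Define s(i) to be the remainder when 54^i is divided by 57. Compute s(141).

45

Listing terms: s(0) = 1; s(1) = 54; s(2) = 9; s(3) = 30; s(4) = 24; s(5) = 42; s(6) = 45; s(7) = 36; s(8) = 6; s(9) = 39; s(10) = 54.
Since s(10) = s(1) = 54, the sequence is eventually periodic: after a pre-period of length 1 it cycles with period 9.
For i ≥ 1, s(i) depends only on (i - 1) mod 9. (141 - 1) mod 9 = 5, so s(141) = s(6) = 45.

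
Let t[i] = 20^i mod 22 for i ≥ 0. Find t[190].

Listing terms: t[0] = 1, t[1] = 20, t[2] = 4, t[3] = 14, t[4] = 16, t[5] = 12, t[6] = 20.
Since t[6] = t[1] = 20, the sequence is eventually periodic: after a pre-period of length 1 it cycles with period 5.
For i ≥ 1, t[i] depends only on (i - 1) mod 5. (190 - 1) mod 5 = 4, so t[190] = t[5] = 12.

12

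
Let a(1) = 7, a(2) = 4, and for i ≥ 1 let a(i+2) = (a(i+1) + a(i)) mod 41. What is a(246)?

Listing terms: a(1) = 7,  a(2) = 4,  a(3) = 11,  a(4) = 15,  a(5) = 26,  a(6) = 0,  a(7) = 26,  a(8) = 26,  a(9) = 11,  a(10) = 37,  a(11) = 7,  a(12) = 3,  a(13) = 10,  a(14) = 13,  a(15) = 23,  a(16) = 36,  a(17) = 18,  a(18) = 13,  a(19) = 31,  a(20) = 3,  a(21) = 34,  a(22) = 37,  a(23) = 30,  a(24) = 26,  a(25) = 15,  a(26) = 0,  a(27) = 15,  a(28) = 15,  a(29) = 30,  a(30) = 4,  a(31) = 34,  a(32) = 38,  a(33) = 31,  a(34) = 28,  a(35) = 18,  a(36) = 5,  a(37) = 23,  a(38) = 28,  a(39) = 10,  a(40) = 38,  a(41) = 7,  a(42) = 4.
Since (a(41), a(42)) = (a(1), a(2)) = (7, 4) (two consecutive terms determine the rest), the sequence is periodic with period 40.
(246 - 1) mod 40 = 5, so a(246) = a(6) = 0.

0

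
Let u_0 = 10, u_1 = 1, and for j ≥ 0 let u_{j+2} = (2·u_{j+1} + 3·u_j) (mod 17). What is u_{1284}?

9

Listing terms: u_0 = 10; u_1 = 1; u_2 = 15; u_3 = 16; u_4 = 9; u_5 = 15; u_6 = 6; u_7 = 6; u_8 = 13; u_9 = 10; u_{10} = 8; u_{11} = 12; u_{12} = 14; u_{13} = 13; u_{14} = 0; u_{15} = 5; u_{16} = 10; u_{17} = 1.
Since (u_{16}, u_{17}) = (u_0, u_1) = (10, 1) (two consecutive terms determine the rest), the sequence is periodic with period 16.
(1284 - 0) mod 16 = 4, so u_{1284} = u_4 = 9.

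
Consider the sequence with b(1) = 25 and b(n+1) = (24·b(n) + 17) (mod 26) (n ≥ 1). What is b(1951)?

Computing terms: b(1) = 25,  b(2) = 19,  b(3) = 5,  b(4) = 7,  b(5) = 3,  b(6) = 11,  b(7) = 21,  b(8) = 1,  b(9) = 15,  b(10) = 13,  b(11) = 17,  b(12) = 9,  b(13) = 25.
Since b(13) = b(1) = 25, the sequence is periodic with period 12.
So b(1951) = b(1 + ((1951-1) mod 12)) = b(7) = 21.

21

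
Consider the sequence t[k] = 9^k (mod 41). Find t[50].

Listing terms: t[0] = 1,  t[1] = 9,  t[2] = 40,  t[3] = 32,  t[4] = 1.
Since t[4] = t[0] = 1, the sequence is periodic with period 4.
So t[50] = t[0 + ((50-0) mod 4)] = t[2] = 40.

40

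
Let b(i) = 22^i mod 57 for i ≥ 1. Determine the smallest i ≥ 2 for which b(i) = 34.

5

b(1) = 22,  b(2) = 28,  b(3) = 46,  b(4) = 43,  b(5) = 34,  b(6) = 7,  b(7) = 40,  b(8) = 25,  b(9) = 37,  b(10) = 16,  b(11) = 10,  b(12) = 49,  b(13) = 52,  b(14) = 4,  b(15) = 31,  b(16) = 55,  b(17) = 13,  b(18) = 1,  b(19) = 22.
Since b(19) = b(1) = 22, the sequence is periodic with period 18.
The value 34 first appears (with i ≥ 2) at b(5).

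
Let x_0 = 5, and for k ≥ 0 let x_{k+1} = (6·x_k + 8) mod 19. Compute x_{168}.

We have x_0 = 5, x_1 = 0, x_2 = 8, x_3 = 18, x_4 = 2, x_5 = 1, x_6 = 14, x_7 = 16, x_8 = 9, x_9 = 5.
The sequence repeats with period 9.
(168 - 0) mod 9 = 6, so x_{168} = x_6 = 14.

14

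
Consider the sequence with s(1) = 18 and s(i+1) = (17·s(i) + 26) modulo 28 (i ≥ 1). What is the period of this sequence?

6

Listing terms: s(1) = 18, s(2) = 24, s(3) = 14, s(4) = 12, s(5) = 6, s(6) = 16, s(7) = 18.
Since s(7) = s(1) = 18, the sequence is periodic with period 6.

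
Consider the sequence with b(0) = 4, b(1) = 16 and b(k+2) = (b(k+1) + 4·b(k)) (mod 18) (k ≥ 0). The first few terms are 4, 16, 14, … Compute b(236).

2

We have b(0) = 4, b(1) = 16, b(2) = 14, b(3) = 6, b(4) = 8, b(5) = 14, b(6) = 10, b(7) = 12, b(8) = 16, b(9) = 10, b(10) = 2, b(11) = 6, b(12) = 14, b(13) = 2, b(14) = 4, b(15) = 12, b(16) = 10, b(17) = 4, b(18) = 8, b(19) = 6, b(20) = 2, b(21) = 8, b(22) = 16, b(23) = 12, b(24) = 4, b(25) = 16.
Since (b(24), b(25)) = (b(0), b(1)) = (4, 16) (two consecutive terms determine the rest), the sequence is periodic with period 24.
So b(236) = b(0 + ((236-0) mod 24)) = b(20) = 2.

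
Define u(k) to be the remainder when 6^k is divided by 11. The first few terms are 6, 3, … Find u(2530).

Listing terms: u(1) = 6; u(2) = 3; u(3) = 7; u(4) = 9; u(5) = 10; u(6) = 5; u(7) = 8; u(8) = 4; u(9) = 2; u(10) = 1; u(11) = 6.
The sequence repeats with period 10.
(2530 - 1) mod 10 = 9, so u(2530) = u(10) = 1.

1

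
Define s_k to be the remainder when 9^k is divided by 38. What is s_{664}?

23

Computing terms: s_1 = 9; s_2 = 5; s_3 = 7; s_4 = 25; s_5 = 35; s_6 = 11; s_7 = 23; s_8 = 17; s_9 = 1; s_{10} = 9.
Since s_{10} = s_1 = 9, the sequence is periodic with period 9.
(664 - 1) mod 9 = 6, so s_{664} = s_7 = 23.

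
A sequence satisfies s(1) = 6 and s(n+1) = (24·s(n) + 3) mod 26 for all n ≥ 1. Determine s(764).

Listing terms: s(1) = 6; s(2) = 17; s(3) = 21; s(4) = 13; s(5) = 3; s(6) = 23; s(7) = 9; s(8) = 11; s(9) = 7; s(10) = 15; s(11) = 25; s(12) = 5; s(13) = 19; s(14) = 17.
Since s(14) = s(2) = 17, the sequence is eventually periodic: after a pre-period of length 1 it cycles with period 12.
For n ≥ 2, s(n) depends only on (n - 2) mod 12. (764 - 2) mod 12 = 6, so s(764) = s(8) = 11.

11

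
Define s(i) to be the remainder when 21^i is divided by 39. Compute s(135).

Computing terms: s(1) = 21,  s(2) = 12,  s(3) = 18,  s(4) = 27,  s(5) = 21.
Since s(5) = s(1) = 21, the sequence is periodic with period 4.
So s(135) = s(1 + ((135-1) mod 4)) = s(3) = 18.

18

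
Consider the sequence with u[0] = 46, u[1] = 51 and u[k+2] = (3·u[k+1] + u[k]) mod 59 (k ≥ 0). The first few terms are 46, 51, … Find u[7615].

27

We have u[0] = 46, u[1] = 51, u[2] = 22, u[3] = 58, u[4] = 19, u[5] = 56, u[6] = 10, u[7] = 27, u[8] = 32, u[9] = 5, u[10] = 47, u[11] = 28, u[12] = 13, u[13] = 8, u[14] = 37, u[15] = 1, u[16] = 40, u[17] = 3, u[18] = 49, u[19] = 32, u[20] = 27, u[21] = 54, u[22] = 12, u[23] = 31, u[24] = 46, u[25] = 51.
Since (u[24], u[25]) = (u[0], u[1]) = (46, 51) (two consecutive terms determine the rest), the sequence is periodic with period 24.
(7615 - 0) mod 24 = 7, so u[7615] = u[7] = 27.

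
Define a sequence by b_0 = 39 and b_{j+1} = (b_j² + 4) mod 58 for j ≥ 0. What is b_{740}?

b_0 = 39; b_1 = 17; b_2 = 3; b_3 = 13; b_4 = 57; b_5 = 5; b_6 = 29; b_7 = 33; b_8 = 49; b_9 = 27; b_{10} = 37; b_{11} = 39.
Since b_{11} = b_0 = 39, the sequence is periodic with period 11.
So b_{740} = b_{0 + ((740-0) mod 11)} = b_3 = 13.

13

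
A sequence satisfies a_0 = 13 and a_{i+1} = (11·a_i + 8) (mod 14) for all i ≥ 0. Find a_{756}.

13

We have a_0 = 13,  a_1 = 11,  a_2 = 3,  a_3 = 13.
The sequence repeats with period 3.
(756 - 0) mod 3 = 0, so a_{756} = a_0 = 13.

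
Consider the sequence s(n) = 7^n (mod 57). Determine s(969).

1

We have s(0) = 1,  s(1) = 7,  s(2) = 49,  s(3) = 1.
The sequence repeats with period 3.
So s(969) = s(0 + ((969-0) mod 3)) = s(0) = 1.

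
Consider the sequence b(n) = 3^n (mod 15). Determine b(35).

12

Listing terms: b(1) = 3, b(2) = 9, b(3) = 12, b(4) = 6, b(5) = 3.
The sequence repeats with period 4.
So b(35) = b(1 + ((35-1) mod 4)) = b(3) = 12.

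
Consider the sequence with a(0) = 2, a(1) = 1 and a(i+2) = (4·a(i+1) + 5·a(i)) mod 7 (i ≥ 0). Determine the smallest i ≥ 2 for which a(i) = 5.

3

Listing terms: a(0) = 2, a(1) = 1, a(2) = 0, a(3) = 5, a(4) = 6, a(5) = 0, a(6) = 2, a(7) = 1.
The sequence repeats with period 6.
The value 5 first appears (with i ≥ 2) at a(3).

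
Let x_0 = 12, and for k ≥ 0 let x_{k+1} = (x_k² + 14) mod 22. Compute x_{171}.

12

Listing terms: x_0 = 12, x_1 = 4, x_2 = 8, x_3 = 12.
Since x_3 = x_0 = 12, the sequence is periodic with period 3.
(171 - 0) mod 3 = 0, so x_{171} = x_0 = 12.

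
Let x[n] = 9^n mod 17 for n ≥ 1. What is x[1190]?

4

Listing terms: x[1] = 9,  x[2] = 13,  x[3] = 15,  x[4] = 16,  x[5] = 8,  x[6] = 4,  x[7] = 2,  x[8] = 1,  x[9] = 9.
The sequence repeats with period 8.
(1190 - 1) mod 8 = 5, so x[1190] = x[6] = 4.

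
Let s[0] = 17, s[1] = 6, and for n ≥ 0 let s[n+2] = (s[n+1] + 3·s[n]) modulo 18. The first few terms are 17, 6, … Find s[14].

s[0] = 17; s[1] = 6; s[2] = 3; s[3] = 3; s[4] = 12; s[5] = 3; s[6] = 3.
Since (s[5], s[6]) = (s[2], s[3]) = (3, 3) (two consecutive terms determine the rest), the sequence is eventually periodic: after a pre-period of length 2 it cycles with period 3.
For n ≥ 2, s[n] depends only on (n - 2) mod 3. (14 - 2) mod 3 = 0, so s[14] = s[2] = 3.

3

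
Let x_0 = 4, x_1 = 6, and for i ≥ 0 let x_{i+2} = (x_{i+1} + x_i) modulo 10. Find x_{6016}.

x_0 = 4, x_1 = 6, x_2 = 0, x_3 = 6, x_4 = 6, x_5 = 2, x_6 = 8, x_7 = 0, x_8 = 8, x_9 = 8, x_{10} = 6, x_{11} = 4, x_{12} = 0, x_{13} = 4, x_{14} = 4, x_{15} = 8, x_{16} = 2, x_{17} = 0, x_{18} = 2, x_{19} = 2, x_{20} = 4, x_{21} = 6.
Since (x_{20}, x_{21}) = (x_0, x_1) = (4, 6) (two consecutive terms determine the rest), the sequence is periodic with period 20.
(6016 - 0) mod 20 = 16, so x_{6016} = x_{16} = 2.

2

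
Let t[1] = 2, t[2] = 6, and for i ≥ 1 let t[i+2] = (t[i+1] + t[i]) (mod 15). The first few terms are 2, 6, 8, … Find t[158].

6

Listing terms: t[1] = 2,  t[2] = 6,  t[3] = 8,  t[4] = 14,  t[5] = 7,  t[6] = 6,  t[7] = 13,  t[8] = 4,  t[9] = 2,  t[10] = 6.
The sequence repeats with period 8.
(158 - 1) mod 8 = 5, so t[158] = t[6] = 6.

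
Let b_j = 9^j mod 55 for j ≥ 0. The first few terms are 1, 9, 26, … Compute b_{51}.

Listing terms: b_0 = 1, b_1 = 9, b_2 = 26, b_3 = 14, b_4 = 16, b_5 = 34, b_6 = 31, b_7 = 4, b_8 = 36, b_9 = 49, b_{10} = 1.
Since b_{10} = b_0 = 1, the sequence is periodic with period 10.
(51 - 0) mod 10 = 1, so b_{51} = b_1 = 9.

9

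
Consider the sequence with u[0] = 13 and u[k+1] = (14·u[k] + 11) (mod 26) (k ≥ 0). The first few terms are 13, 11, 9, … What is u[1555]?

23

Computing terms: u[0] = 13; u[1] = 11; u[2] = 9; u[3] = 7; u[4] = 5; u[5] = 3; u[6] = 1; u[7] = 25; u[8] = 23; u[9] = 21; u[10] = 19; u[11] = 17; u[12] = 15; u[13] = 13.
The sequence repeats with period 13.
(1555 - 0) mod 13 = 8, so u[1555] = u[8] = 23.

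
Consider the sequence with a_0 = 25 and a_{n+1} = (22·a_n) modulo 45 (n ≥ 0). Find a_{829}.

Computing terms: a_0 = 25; a_1 = 10; a_2 = 40; a_3 = 25.
The sequence repeats with period 3.
(829 - 0) mod 3 = 1, so a_{829} = a_1 = 10.

10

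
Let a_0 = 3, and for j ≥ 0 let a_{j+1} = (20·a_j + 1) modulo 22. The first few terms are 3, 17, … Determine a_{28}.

We have a_0 = 3, a_1 = 17, a_2 = 11, a_3 = 1, a_4 = 21, a_5 = 3.
The sequence repeats with period 5.
So a_{28} = a_{0 + ((28-0) mod 5)} = a_3 = 1.

1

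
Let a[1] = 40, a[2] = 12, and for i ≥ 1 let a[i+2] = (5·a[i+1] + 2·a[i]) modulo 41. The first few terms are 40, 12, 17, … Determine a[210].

Computing terms: a[1] = 40, a[2] = 12, a[3] = 17, a[4] = 27, a[5] = 5, a[6] = 38, a[7] = 36, a[8] = 10, a[9] = 40, a[10] = 15, a[11] = 32, a[12] = 26, a[13] = 30, a[14] = 38, a[15] = 4, a[16] = 14, a[17] = 37, a[18] = 8, a[19] = 32, a[20] = 12, a[21] = 1, a[22] = 29, a[23] = 24, a[24] = 14, a[25] = 36, a[26] = 3, a[27] = 5, a[28] = 31, a[29] = 1, a[30] = 26, a[31] = 9, a[32] = 15, a[33] = 11, a[34] = 3, a[35] = 37, a[36] = 27, a[37] = 4, a[38] = 33, a[39] = 9, a[40] = 29, a[41] = 40, a[42] = 12.
The sequence repeats with period 40.
So a[210] = a[1 + ((210-1) mod 40)] = a[10] = 15.

15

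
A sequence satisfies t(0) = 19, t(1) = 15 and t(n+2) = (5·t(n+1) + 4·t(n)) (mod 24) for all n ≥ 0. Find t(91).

Listing terms: t(0) = 19; t(1) = 15; t(2) = 7; t(3) = 23; t(4) = 23; t(5) = 15; t(6) = 23; t(7) = 7; t(8) = 7; t(9) = 15; t(10) = 7.
Since (t(9), t(10)) = (t(1), t(2)) = (15, 7) (two consecutive terms determine the rest), the sequence is eventually periodic: after a pre-period of length 1 it cycles with period 8.
For n ≥ 1, t(n) depends only on (n - 1) mod 8. (91 - 1) mod 8 = 2, so t(91) = t(3) = 23.

23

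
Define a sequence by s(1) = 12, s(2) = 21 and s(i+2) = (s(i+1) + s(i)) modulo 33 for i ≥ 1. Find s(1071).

We have s(1) = 12,  s(2) = 21,  s(3) = 0,  s(4) = 21,  s(5) = 21,  s(6) = 9,  s(7) = 30,  s(8) = 6,  s(9) = 3,  s(10) = 9,  s(11) = 12,  s(12) = 21.
The sequence repeats with period 10.
(1071 - 1) mod 10 = 0, so s(1071) = s(1) = 12.

12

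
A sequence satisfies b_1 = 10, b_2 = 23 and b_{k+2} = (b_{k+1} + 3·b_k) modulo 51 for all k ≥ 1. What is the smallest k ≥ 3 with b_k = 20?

4

Computing terms: b_1 = 10, b_2 = 23, b_3 = 2, b_4 = 20, b_5 = 26, b_6 = 35, b_7 = 11, b_8 = 14, b_9 = 47, b_{10} = 38, b_{11} = 26, b_{12} = 38, b_{13} = 14, b_{14} = 26, b_{15} = 17, b_{16} = 44, b_{17} = 44, b_{18} = 23, b_{19} = 2.
Since (b_{18}, b_{19}) = (b_2, b_3) = (23, 2) (two consecutive terms determine the rest), the sequence is eventually periodic: after a pre-period of length 1 it cycles with period 16.
The value 20 first appears (with k ≥ 3) at b_4.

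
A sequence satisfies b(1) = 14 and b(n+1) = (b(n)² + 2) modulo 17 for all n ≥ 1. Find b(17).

b(1) = 14; b(2) = 11; b(3) = 4; b(4) = 1; b(5) = 3; b(6) = 11.
Since b(6) = b(2) = 11, the sequence is eventually periodic: after a pre-period of length 1 it cycles with period 4.
For n ≥ 2, b(n) depends only on (n - 2) mod 4. (17 - 2) mod 4 = 3, so b(17) = b(5) = 3.

3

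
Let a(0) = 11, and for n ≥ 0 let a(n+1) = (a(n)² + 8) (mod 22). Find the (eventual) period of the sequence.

a(0) = 11; a(1) = 19; a(2) = 17; a(3) = 11.
The sequence repeats with period 3.

3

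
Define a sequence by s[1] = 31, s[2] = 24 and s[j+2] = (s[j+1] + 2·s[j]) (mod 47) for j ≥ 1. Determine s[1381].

31

We have s[1] = 31, s[2] = 24, s[3] = 39, s[4] = 40, s[5] = 24, s[6] = 10, s[7] = 11, s[8] = 31, s[9] = 6, s[10] = 21, s[11] = 33, s[12] = 28, s[13] = 0, s[14] = 9, s[15] = 9, s[16] = 27, s[17] = 45, s[18] = 5, s[19] = 1, s[20] = 11, s[21] = 13, s[22] = 35, s[23] = 14, s[24] = 37, s[25] = 18, s[26] = 45, s[27] = 34, s[28] = 30, s[29] = 4, s[30] = 17, s[31] = 25, s[32] = 12, s[33] = 15, s[34] = 39, s[35] = 22, s[36] = 6, s[37] = 3, s[38] = 15, s[39] = 21, s[40] = 4, s[41] = 46, s[42] = 7, s[43] = 5, s[44] = 19, s[45] = 29, s[46] = 20, s[47] = 31, s[48] = 24.
Since (s[47], s[48]) = (s[1], s[2]) = (31, 24) (two consecutive terms determine the rest), the sequence is periodic with period 46.
So s[1381] = s[1 + ((1381-1) mod 46)] = s[1] = 31.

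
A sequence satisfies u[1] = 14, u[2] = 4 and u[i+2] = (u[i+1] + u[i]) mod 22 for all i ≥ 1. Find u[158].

u[1] = 14; u[2] = 4; u[3] = 18; u[4] = 0; u[5] = 18; u[6] = 18; u[7] = 14; u[8] = 10; u[9] = 2; u[10] = 12; u[11] = 14; u[12] = 4.
Since (u[11], u[12]) = (u[1], u[2]) = (14, 4) (two consecutive terms determine the rest), the sequence is periodic with period 10.
So u[158] = u[1 + ((158-1) mod 10)] = u[8] = 10.

10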